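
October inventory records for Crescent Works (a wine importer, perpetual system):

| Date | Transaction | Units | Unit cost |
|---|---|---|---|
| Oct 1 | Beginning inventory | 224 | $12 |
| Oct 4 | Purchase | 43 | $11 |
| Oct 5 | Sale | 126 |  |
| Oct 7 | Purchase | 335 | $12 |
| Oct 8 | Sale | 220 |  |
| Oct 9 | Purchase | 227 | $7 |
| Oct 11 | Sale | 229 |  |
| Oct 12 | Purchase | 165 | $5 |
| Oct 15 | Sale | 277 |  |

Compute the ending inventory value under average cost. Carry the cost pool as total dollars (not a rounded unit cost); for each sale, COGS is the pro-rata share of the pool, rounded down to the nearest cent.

Ending inventory = $1,108.12

After Oct 1: 224 on hand, pool $2,688.00 (≈ $12.0000 each)
After Oct 4: 267 on hand, pool $3,161.00 (≈ $11.8390 each)
Oct 5, sell 126: 126/267 × $3,161.00 → $1,491.70
After Oct 7: 476 on hand, pool $5,689.30 (≈ $11.9523 each)
Oct 8, sell 220: 220/476 × $5,689.30 → $2,629.50
After Oct 9: 483 on hand, pool $4,648.80 (≈ $9.6248 each)
Oct 11, sell 229: 229/483 × $4,648.80 → $2,204.08
After Oct 12: 419 on hand, pool $3,269.72 (≈ $7.8036 each)
Oct 15, sell 277: 277/419 × $3,269.72 → $2,161.60
Total COGS = $1,491.70 + $2,629.50 + $2,204.08 + $2,161.60 = $8,486.88
Ending inventory (cost pool remaining) = $1,108.12
Check: goods available $9,595.00 = COGS $8,486.88 + ending $1,108.12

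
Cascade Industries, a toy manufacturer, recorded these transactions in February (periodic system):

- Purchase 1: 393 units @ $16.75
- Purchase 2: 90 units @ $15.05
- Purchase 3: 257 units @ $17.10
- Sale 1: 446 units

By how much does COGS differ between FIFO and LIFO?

FIFO COGS: 393 @ $16.75 + 53 @ $15.05 = $7,380.40
LIFO COGS: 257 @ $17.10 + 90 @ $15.05 + 99 @ $16.75 = $7,407.45
Difference = |$7,380.40 − $7,407.45| = $27.05

$27.05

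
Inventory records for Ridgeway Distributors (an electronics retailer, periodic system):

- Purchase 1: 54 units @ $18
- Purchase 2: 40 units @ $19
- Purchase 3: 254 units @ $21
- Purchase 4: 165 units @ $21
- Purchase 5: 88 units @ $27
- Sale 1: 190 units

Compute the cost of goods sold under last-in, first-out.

Sale 1 (190) [LIFO — newest first]: 88 @ $27 + 102 @ $21 = $4,518
Ending inventory: 54 @ $18 + 40 @ $19 + 254 @ $21 + 63 @ $21 = $8,389
Check: goods available $12,907 = COGS $4,518 + ending $8,389

COGS = $4,518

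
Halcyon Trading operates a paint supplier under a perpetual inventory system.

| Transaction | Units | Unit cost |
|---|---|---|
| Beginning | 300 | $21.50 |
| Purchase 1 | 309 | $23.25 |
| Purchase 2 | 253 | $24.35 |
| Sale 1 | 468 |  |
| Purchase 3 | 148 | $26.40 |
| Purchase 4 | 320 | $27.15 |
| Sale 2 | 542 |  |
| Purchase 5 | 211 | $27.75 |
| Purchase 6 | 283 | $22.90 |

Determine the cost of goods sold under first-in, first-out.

COGS = $23,702.00

Sale 1 (468) [FIFO — oldest first]: 300 @ $21.50 + 168 @ $23.25 = $10,356.00
Sale 2 (542) [FIFO — oldest first]: 141 @ $23.25 + 253 @ $24.35 + 148 @ $26.40 = $13,346.00
Total COGS = $10,356.00 + $13,346.00 = $23,702.00
Ending inventory: 320 @ $27.15 + 211 @ $27.75 + 283 @ $22.90 = $21,023.95
Check: goods available $44,725.95 = COGS $23,702.00 + ending $21,023.95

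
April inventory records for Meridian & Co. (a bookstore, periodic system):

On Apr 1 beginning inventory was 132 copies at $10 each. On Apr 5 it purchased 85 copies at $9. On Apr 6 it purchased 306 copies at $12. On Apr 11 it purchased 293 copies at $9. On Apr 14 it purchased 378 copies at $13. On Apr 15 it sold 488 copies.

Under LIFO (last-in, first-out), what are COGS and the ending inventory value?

COGS = $5,904; ending inventory = $7,404

Apr 15, 488 sold [LIFO — newest first]: 378 @ $13 + 110 @ $9 = $5,904
Ending inventory: 132 @ $10 + 85 @ $9 + 306 @ $12 + 183 @ $9 = $7,404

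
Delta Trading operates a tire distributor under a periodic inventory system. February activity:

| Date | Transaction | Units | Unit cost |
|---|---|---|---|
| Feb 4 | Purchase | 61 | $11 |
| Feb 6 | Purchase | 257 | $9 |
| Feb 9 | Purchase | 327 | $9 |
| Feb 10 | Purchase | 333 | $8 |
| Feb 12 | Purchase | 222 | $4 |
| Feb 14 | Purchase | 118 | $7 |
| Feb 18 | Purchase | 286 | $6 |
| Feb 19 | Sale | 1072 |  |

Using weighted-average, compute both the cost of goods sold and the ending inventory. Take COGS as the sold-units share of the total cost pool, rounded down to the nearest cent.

COGS = $8,033.98; ending inventory = $3,987.02

Feb 19, sell 1072: 1072/1604 × $12,021.00 → $8,033.98
Ending inventory (cost pool remaining) = $3,987.02
Check: goods available $12,021.00 = COGS $8,033.98 + ending $3,987.02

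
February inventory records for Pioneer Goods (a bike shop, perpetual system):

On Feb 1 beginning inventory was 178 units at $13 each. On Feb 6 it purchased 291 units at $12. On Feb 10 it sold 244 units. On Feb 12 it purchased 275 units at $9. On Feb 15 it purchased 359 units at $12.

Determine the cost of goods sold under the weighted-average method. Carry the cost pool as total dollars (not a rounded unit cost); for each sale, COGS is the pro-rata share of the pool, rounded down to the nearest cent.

After Feb 1: 178 on hand, pool $2,314.00 (≈ $13.0000 each)
After Feb 6: 469 on hand, pool $5,806.00 (≈ $12.3795 each)
Feb 10, sell 244: 244/469 × $5,806.00 → $3,020.60
After Feb 12: 500 on hand, pool $5,260.40 (≈ $10.5208 each)
After Feb 15: 859 on hand, pool $9,568.40 (≈ $11.1390 each)
Ending inventory (cost pool remaining) = $9,568.40

COGS = $3,020.60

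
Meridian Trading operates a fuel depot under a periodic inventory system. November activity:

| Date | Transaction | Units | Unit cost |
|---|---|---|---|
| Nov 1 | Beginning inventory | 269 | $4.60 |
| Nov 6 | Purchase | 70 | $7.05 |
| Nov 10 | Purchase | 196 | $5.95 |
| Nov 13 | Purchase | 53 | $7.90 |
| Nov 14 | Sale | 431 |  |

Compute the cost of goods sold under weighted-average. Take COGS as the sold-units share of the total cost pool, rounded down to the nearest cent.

COGS = $2,430.45

Nov 14, sell 431: 431/588 × $3,315.80 → $2,430.45
Ending inventory (cost pool remaining) = $885.35
Check: goods available $3,315.80 = COGS $2,430.45 + ending $885.35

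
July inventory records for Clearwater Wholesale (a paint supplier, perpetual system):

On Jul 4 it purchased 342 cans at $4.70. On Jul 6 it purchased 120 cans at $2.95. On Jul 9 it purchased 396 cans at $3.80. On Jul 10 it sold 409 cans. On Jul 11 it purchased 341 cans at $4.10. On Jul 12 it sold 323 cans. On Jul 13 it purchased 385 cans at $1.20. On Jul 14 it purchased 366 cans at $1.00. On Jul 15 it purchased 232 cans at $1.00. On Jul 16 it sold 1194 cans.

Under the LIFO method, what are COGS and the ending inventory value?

COGS = $4,721.10; ending inventory = $1,203.20

Jul 10, 409 sold [LIFO — newest first]: 396 @ $3.80 + 13 @ $2.95 = $1,543.15
Jul 12, 323 sold [LIFO — newest first]: 323 @ $4.10 = $1,324.30
Jul 16, 1194 sold [LIFO — newest first]: 232 @ $1.00 + 366 @ $1.00 + 385 @ $1.20 + 18 @ $4.10 + 107 @ $2.95 + 86 @ $4.70 = $1,853.65
Total COGS = $1,543.15 + $1,324.30 + $1,853.65 = $4,721.10
Ending inventory: 256 @ $4.70 = $1,203.20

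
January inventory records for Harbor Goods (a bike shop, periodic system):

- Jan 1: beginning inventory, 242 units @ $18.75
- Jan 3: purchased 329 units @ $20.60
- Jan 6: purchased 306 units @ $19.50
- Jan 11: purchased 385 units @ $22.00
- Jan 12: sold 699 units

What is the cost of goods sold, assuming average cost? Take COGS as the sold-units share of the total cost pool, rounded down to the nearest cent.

Jan 12, sell 699: 699/1262 × $25,751.90 → $14,263.53
Ending inventory (cost pool remaining) = $11,488.37

COGS = $14,263.53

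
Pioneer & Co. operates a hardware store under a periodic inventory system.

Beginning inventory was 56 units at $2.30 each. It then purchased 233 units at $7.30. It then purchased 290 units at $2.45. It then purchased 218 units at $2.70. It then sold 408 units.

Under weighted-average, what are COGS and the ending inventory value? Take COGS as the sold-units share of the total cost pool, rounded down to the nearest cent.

COGS = $1,601.69; ending inventory = $1,527.11

Sale 1, sell 408: 408/797 × $3,128.80 → $1,601.69
Ending inventory (cost pool remaining) = $1,527.11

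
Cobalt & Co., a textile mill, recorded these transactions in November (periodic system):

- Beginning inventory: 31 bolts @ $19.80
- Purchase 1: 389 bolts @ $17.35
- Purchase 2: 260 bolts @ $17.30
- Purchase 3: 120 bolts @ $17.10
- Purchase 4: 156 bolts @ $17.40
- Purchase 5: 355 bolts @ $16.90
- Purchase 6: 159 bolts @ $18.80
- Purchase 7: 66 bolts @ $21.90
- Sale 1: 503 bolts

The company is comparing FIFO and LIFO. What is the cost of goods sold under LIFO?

FIFO COGS: 31 @ $19.80 + 389 @ $17.35 + 83 @ $17.30 = $8,798.85
LIFO COGS: 66 @ $21.90 + 159 @ $18.80 + 278 @ $16.90 = $9,132.80

COGS = $9,132.80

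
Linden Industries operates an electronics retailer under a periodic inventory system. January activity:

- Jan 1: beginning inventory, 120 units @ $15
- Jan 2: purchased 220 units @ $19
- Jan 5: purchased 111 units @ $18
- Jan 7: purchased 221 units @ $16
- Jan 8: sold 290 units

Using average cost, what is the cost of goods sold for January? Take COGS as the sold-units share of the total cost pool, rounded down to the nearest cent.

COGS = $4,968.83

Jan 8, sell 290: 290/672 × $11,514.00 → $4,968.83
Ending inventory (cost pool remaining) = $6,545.17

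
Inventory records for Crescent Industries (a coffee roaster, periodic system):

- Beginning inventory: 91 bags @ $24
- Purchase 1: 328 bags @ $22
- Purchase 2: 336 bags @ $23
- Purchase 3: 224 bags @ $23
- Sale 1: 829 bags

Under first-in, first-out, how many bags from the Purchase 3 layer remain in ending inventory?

Sale 1 (829) [FIFO — oldest first]: 91 @ $24 + 328 @ $22 + 336 @ $23 + 74 @ $23 = $18,830
Ending inventory: 150 @ $23 = $3,450

150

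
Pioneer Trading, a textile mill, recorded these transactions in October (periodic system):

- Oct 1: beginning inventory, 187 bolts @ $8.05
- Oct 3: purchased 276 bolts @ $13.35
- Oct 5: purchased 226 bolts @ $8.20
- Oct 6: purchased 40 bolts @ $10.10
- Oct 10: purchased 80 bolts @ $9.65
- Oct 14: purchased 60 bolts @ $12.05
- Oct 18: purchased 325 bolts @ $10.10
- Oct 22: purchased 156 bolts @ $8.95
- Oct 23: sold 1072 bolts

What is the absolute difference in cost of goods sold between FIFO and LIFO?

$91.80

FIFO COGS: 187 @ $8.05 + 276 @ $13.35 + 226 @ $8.20 + 40 @ $10.10 + 80 @ $9.65 + 60 @ $12.05 + 203 @ $10.10 = $10,992.45
LIFO COGS: 156 @ $8.95 + 325 @ $10.10 + 60 @ $12.05 + 80 @ $9.65 + 40 @ $10.10 + 226 @ $8.20 + 185 @ $13.35 = $10,900.65
Difference = |$10,992.45 − $10,900.65| = $91.80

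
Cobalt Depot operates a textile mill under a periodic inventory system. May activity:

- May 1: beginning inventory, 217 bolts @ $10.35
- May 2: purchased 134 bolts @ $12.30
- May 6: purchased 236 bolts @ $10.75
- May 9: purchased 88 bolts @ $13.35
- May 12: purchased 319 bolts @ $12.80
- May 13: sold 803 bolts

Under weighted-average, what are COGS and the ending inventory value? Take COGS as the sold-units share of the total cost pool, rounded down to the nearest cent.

COGS = $9,443.04; ending inventory = $2,246.11

May 13, sell 803: 803/994 × $11,689.15 → $9,443.04
Ending inventory (cost pool remaining) = $2,246.11
Check: goods available $11,689.15 = COGS $9,443.04 + ending $2,246.11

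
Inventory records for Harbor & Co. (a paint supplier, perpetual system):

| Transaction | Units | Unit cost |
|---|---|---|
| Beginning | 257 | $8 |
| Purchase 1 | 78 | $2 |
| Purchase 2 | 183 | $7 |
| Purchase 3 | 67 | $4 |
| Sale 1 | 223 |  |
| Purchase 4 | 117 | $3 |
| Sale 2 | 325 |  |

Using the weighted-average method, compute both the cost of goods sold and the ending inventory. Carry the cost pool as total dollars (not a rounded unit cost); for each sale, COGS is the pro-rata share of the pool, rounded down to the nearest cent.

COGS = $3,250.91; ending inventory = $861.09

After Beginning: 257 on hand, pool $2,056.00 (≈ $8.0000 each)
After Purchase 1: 335 on hand, pool $2,212.00 (≈ $6.6030 each)
After Purchase 2: 518 on hand, pool $3,493.00 (≈ $6.7432 each)
After Purchase 3: 585 on hand, pool $3,761.00 (≈ $6.4291 each)
Sale 1, sell 223: 223/585 × $3,761.00 → $1,433.68
After Purchase 4: 479 on hand, pool $2,678.32 (≈ $5.5915 each)
Sale 2, sell 325: 325/479 × $2,678.32 → $1,817.23
Total COGS = $1,433.68 + $1,817.23 = $3,250.91
Ending inventory (cost pool remaining) = $861.09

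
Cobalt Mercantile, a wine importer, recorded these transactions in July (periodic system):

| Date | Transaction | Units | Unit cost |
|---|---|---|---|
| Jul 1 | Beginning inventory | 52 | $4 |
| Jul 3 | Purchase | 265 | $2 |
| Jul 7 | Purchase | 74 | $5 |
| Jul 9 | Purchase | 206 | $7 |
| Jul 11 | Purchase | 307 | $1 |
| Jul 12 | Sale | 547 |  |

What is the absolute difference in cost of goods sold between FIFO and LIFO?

FIFO COGS: 52 @ $4 + 265 @ $2 + 74 @ $5 + 156 @ $7 = $2,200
LIFO COGS: 307 @ $1 + 206 @ $7 + 34 @ $5 = $1,919
Difference = |$2,200 − $1,919| = $281

$281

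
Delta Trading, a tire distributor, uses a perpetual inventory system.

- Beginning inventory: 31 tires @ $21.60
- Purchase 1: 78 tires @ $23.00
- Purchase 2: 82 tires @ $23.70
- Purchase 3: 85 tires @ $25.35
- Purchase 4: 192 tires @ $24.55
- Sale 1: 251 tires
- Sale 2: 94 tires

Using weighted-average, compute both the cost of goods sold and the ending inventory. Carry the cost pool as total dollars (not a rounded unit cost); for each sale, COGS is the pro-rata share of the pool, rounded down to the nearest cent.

After Beginning: 31 on hand, pool $669.60 (≈ $21.6000 each)
After Purchase 1: 109 on hand, pool $2,463.60 (≈ $22.6018 each)
After Purchase 2: 191 on hand, pool $4,407.00 (≈ $23.0733 each)
After Purchase 3: 276 on hand, pool $6,561.75 (≈ $23.7745 each)
After Purchase 4: 468 on hand, pool $11,275.35 (≈ $24.0926 each)
Sale 1, sell 251: 251/468 × $11,275.35 → $6,047.24
Sale 2, sell 94: 94/217 × $5,228.11 → $2,264.71
Total COGS = $6,047.24 + $2,264.71 = $8,311.95
Ending inventory (cost pool remaining) = $2,963.40
Check: goods available $11,275.35 = COGS $8,311.95 + ending $2,963.40

COGS = $8,311.95; ending inventory = $2,963.40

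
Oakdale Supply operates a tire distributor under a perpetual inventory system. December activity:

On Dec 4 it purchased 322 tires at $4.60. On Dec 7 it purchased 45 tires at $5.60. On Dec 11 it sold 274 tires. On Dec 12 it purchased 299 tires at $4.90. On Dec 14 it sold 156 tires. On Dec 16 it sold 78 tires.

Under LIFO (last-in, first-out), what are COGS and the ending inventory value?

Dec 11, 274 sold [LIFO — newest first]: 45 @ $5.60 + 229 @ $4.60 = $1,305.40
Dec 14, 156 sold [LIFO — newest first]: 156 @ $4.90 = $764.40
Dec 16, 78 sold [LIFO — newest first]: 78 @ $4.90 = $382.20
Total COGS = $1,305.40 + $764.40 + $382.20 = $2,452.00
Ending inventory: 93 @ $4.60 + 65 @ $4.90 = $746.30

COGS = $2,452.00; ending inventory = $746.30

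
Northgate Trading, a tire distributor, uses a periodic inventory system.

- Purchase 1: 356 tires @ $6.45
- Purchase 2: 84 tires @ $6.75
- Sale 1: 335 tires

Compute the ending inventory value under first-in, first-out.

Ending inventory = $702.45

Sale 1 (335) [FIFO — oldest first]: 335 @ $6.45 = $2,160.75
Ending inventory: 21 @ $6.45 + 84 @ $6.75 = $702.45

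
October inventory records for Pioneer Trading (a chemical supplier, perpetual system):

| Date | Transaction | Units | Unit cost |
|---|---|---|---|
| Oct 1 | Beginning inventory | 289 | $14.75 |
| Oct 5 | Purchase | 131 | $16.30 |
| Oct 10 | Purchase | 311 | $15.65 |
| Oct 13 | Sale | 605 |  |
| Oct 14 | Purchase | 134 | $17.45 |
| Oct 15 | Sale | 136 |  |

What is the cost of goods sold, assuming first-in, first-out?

Oct 13, 605 sold [FIFO — oldest first]: 289 @ $14.75 + 131 @ $16.30 + 185 @ $15.65 = $9,293.30
Oct 15, 136 sold [FIFO — oldest first]: 126 @ $15.65 + 10 @ $17.45 = $2,146.40
Total COGS = $9,293.30 + $2,146.40 = $11,439.70
Ending inventory: 124 @ $17.45 = $2,163.80
Check: goods available $13,603.50 = COGS $11,439.70 + ending $2,163.80

COGS = $11,439.70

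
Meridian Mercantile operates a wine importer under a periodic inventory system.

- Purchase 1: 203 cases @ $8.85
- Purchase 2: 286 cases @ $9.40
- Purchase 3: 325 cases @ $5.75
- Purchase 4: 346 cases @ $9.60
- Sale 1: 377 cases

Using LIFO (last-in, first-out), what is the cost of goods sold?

COGS = $3,499.85

Sale 1 (377) [LIFO — newest first]: 346 @ $9.60 + 31 @ $5.75 = $3,499.85
Ending inventory: 203 @ $8.85 + 286 @ $9.40 + 294 @ $5.75 = $6,175.45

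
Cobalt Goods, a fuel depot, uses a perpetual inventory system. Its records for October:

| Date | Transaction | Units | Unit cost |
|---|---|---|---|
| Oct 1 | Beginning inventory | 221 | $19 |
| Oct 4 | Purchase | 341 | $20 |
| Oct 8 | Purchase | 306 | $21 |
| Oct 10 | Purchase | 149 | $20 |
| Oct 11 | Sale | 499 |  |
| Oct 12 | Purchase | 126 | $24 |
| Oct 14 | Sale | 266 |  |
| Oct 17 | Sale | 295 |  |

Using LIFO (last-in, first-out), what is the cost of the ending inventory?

Ending inventory = $1,577

Oct 11, 499 sold [LIFO — newest first]: 149 @ $20 + 306 @ $21 + 44 @ $20 = $10,286
Oct 14, 266 sold [LIFO — newest first]: 126 @ $24 + 140 @ $20 = $5,824
Oct 17, 295 sold [LIFO — newest first]: 157 @ $20 + 138 @ $19 = $5,762
Total COGS = $10,286 + $5,824 + $5,762 = $21,872
Ending inventory: 83 @ $19 = $1,577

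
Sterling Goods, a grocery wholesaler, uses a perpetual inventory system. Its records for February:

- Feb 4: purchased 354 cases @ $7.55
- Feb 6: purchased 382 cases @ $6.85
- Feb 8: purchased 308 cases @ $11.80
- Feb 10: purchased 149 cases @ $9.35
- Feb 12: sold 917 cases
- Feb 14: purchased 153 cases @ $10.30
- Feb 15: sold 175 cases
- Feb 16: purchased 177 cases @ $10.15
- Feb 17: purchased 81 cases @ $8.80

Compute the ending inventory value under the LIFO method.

Ending inventory = $4,427.05

Feb 12, 917 sold [LIFO — newest first]: 149 @ $9.35 + 308 @ $11.80 + 382 @ $6.85 + 78 @ $7.55 = $8,233.15
Feb 15, 175 sold [LIFO — newest first]: 153 @ $10.30 + 22 @ $7.55 = $1,742.00
Total COGS = $8,233.15 + $1,742.00 = $9,975.15
Ending inventory: 254 @ $7.55 + 177 @ $10.15 + 81 @ $8.80 = $4,427.05
Check: goods available $14,402.20 = COGS $9,975.15 + ending $4,427.05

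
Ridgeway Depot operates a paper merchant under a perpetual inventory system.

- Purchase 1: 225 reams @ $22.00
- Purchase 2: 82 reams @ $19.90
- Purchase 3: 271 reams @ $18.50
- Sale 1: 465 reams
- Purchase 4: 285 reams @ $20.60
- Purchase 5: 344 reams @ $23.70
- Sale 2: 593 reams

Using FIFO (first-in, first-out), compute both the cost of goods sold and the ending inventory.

COGS = $22,087.80; ending inventory = $3,531.30

Sale 1 (465) [FIFO — oldest first]: 225 @ $22.00 + 82 @ $19.90 + 158 @ $18.50 = $9,504.80
Sale 2 (593) [FIFO — oldest first]: 113 @ $18.50 + 285 @ $20.60 + 195 @ $23.70 = $12,583.00
Total COGS = $9,504.80 + $12,583.00 = $22,087.80
Ending inventory: 149 @ $23.70 = $3,531.30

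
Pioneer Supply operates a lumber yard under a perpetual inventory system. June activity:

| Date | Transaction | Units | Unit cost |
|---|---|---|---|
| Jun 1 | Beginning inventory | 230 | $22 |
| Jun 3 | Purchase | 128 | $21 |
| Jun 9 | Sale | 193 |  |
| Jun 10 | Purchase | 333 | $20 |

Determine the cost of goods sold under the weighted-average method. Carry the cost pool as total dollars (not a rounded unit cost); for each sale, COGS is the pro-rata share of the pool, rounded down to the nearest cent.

After Jun 1: 230 on hand, pool $5,060.00 (≈ $22.0000 each)
After Jun 3: 358 on hand, pool $7,748.00 (≈ $21.6425 each)
Jun 9, sell 193: 193/358 × $7,748.00 → $4,176.99
After Jun 10: 498 on hand, pool $10,231.01 (≈ $20.5442 each)
Ending inventory (cost pool remaining) = $10,231.01
Check: goods available $14,408.00 = COGS $4,176.99 + ending $10,231.01

COGS = $4,176.99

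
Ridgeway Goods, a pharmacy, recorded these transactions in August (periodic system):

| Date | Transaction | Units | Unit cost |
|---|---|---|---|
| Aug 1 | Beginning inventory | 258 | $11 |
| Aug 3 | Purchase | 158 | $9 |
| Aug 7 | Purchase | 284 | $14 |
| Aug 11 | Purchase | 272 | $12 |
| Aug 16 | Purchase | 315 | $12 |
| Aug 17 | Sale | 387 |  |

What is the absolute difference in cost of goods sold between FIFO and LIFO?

$645

FIFO COGS: 258 @ $11 + 129 @ $9 = $3,999
LIFO COGS: 315 @ $12 + 72 @ $12 = $4,644
Difference = |$3,999 − $4,644| = $645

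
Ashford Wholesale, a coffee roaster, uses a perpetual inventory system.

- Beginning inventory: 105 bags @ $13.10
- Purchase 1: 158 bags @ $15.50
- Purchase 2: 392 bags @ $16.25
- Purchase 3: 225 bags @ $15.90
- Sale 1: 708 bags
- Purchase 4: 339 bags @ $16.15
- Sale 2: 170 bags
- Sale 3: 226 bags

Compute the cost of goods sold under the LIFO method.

Sale 1 (708) [LIFO — newest first]: 225 @ $15.90 + 392 @ $16.25 + 91 @ $15.50 = $11,358.00
Sale 2 (170) [LIFO — newest first]: 170 @ $16.15 = $2,745.50
Sale 3 (226) [LIFO — newest first]: 169 @ $16.15 + 57 @ $15.50 = $3,612.85
Total COGS = $11,358.00 + $2,745.50 + $3,612.85 = $17,716.35
Ending inventory: 105 @ $13.10 + 10 @ $15.50 = $1,530.50
Check: goods available $19,246.85 = COGS $17,716.35 + ending $1,530.50

COGS = $17,716.35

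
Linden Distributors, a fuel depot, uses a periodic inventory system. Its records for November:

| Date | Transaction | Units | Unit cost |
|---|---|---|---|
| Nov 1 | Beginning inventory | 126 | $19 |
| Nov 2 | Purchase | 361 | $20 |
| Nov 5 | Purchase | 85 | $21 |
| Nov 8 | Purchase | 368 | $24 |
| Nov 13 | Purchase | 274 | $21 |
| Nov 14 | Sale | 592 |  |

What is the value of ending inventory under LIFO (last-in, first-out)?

Nov 14, 592 sold [LIFO — newest first]: 274 @ $21 + 318 @ $24 = $13,386
Ending inventory: 126 @ $19 + 361 @ $20 + 85 @ $21 + 50 @ $24 = $12,599

Ending inventory = $12,599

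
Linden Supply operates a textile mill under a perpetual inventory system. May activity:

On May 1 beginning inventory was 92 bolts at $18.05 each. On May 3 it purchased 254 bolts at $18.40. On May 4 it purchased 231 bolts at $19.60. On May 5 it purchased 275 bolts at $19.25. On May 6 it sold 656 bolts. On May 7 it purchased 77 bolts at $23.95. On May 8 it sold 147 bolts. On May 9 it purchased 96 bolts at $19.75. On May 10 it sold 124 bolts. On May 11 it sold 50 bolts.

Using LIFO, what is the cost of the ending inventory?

Ending inventory = $866.40

May 6, 656 sold [LIFO — newest first]: 275 @ $19.25 + 231 @ $19.60 + 150 @ $18.40 = $12,581.35
May 8, 147 sold [LIFO — newest first]: 77 @ $23.95 + 70 @ $18.40 = $3,132.15
May 10, 124 sold [LIFO — newest first]: 96 @ $19.75 + 28 @ $18.40 = $2,411.20
May 11, 50 sold [LIFO — newest first]: 6 @ $18.40 + 44 @ $18.05 = $904.60
Total COGS = $12,581.35 + $3,132.15 + $2,411.20 + $904.60 = $19,029.30
Ending inventory: 48 @ $18.05 = $866.40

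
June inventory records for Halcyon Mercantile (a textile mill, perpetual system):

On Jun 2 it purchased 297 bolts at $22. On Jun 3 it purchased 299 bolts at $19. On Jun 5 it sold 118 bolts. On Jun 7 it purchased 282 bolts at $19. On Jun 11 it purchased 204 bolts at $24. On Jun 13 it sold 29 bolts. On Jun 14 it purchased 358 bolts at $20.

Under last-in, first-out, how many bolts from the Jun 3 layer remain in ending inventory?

Jun 5, 118 sold [LIFO — newest first]: 118 @ $19 = $2,242
Jun 13, 29 sold [LIFO — newest first]: 29 @ $24 = $696
Total COGS = $2,242 + $696 = $2,938
Ending inventory: 297 @ $22 + 181 @ $19 + 282 @ $19 + 175 @ $24 + 358 @ $20 = $26,691
Check: goods available $29,629 = COGS $2,938 + ending $26,691

181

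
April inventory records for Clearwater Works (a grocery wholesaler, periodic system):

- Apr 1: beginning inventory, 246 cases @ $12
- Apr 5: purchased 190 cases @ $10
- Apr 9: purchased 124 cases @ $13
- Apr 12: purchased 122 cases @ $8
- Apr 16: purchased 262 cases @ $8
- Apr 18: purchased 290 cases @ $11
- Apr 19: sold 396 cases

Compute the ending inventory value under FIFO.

Ending inventory = $8,274

Apr 19, 396 sold [FIFO — oldest first]: 246 @ $12 + 150 @ $10 = $4,452
Ending inventory: 40 @ $10 + 124 @ $13 + 122 @ $8 + 262 @ $8 + 290 @ $11 = $8,274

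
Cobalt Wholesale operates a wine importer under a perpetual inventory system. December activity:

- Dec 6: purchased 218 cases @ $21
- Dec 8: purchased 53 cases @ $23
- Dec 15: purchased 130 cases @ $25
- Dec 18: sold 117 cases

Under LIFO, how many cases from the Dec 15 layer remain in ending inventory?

Dec 18, 117 sold [LIFO — newest first]: 117 @ $25 = $2,925
Ending inventory: 218 @ $21 + 53 @ $23 + 13 @ $25 = $6,122

13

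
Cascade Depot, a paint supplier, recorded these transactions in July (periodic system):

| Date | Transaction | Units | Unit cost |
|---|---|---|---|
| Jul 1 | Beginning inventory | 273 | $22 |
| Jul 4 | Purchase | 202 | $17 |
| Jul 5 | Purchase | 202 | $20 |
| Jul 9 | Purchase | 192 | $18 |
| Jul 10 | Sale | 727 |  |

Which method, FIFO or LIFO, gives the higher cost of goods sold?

FIFO

FIFO COGS: 273 @ $22 + 202 @ $17 + 202 @ $20 + 50 @ $18 = $14,380
LIFO COGS: 192 @ $18 + 202 @ $20 + 202 @ $17 + 131 @ $22 = $13,812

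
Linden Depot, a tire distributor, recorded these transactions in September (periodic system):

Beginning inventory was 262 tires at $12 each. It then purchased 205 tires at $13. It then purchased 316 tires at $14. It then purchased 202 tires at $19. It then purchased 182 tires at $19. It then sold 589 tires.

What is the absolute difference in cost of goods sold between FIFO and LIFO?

$2,649

FIFO COGS: 262 @ $12 + 205 @ $13 + 122 @ $14 = $7,517
LIFO COGS: 182 @ $19 + 202 @ $19 + 205 @ $14 = $10,166
Difference = |$7,517 − $10,166| = $2,649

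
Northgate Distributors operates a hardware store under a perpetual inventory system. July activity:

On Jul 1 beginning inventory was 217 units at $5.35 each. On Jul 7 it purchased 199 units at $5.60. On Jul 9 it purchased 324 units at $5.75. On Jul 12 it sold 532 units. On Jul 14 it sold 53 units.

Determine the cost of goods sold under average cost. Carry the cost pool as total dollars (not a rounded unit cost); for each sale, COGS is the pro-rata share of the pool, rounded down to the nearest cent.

After Jul 1: 217 on hand, pool $1,160.95 (≈ $5.3500 each)
After Jul 7: 416 on hand, pool $2,275.35 (≈ $5.4696 each)
After Jul 9: 740 on hand, pool $4,138.35 (≈ $5.5924 each)
Jul 12, sell 532: 532/740 × $4,138.35 → $2,975.13
Jul 14, sell 53: 53/208 × $1,163.22 → $296.39
Total COGS = $2,975.13 + $296.39 = $3,271.52
Ending inventory (cost pool remaining) = $866.83

COGS = $3,271.52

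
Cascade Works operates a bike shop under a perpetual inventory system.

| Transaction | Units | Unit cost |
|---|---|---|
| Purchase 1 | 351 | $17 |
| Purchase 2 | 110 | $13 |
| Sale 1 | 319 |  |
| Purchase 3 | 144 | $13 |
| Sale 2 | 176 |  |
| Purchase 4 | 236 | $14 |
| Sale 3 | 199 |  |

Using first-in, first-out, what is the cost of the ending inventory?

Sale 1 (319) [FIFO — oldest first]: 319 @ $17 = $5,423
Sale 2 (176) [FIFO — oldest first]: 32 @ $17 + 110 @ $13 + 34 @ $13 = $2,416
Sale 3 (199) [FIFO — oldest first]: 110 @ $13 + 89 @ $14 = $2,676
Total COGS = $5,423 + $2,416 + $2,676 = $10,515
Ending inventory: 147 @ $14 = $2,058
Check: goods available $12,573 = COGS $10,515 + ending $2,058

Ending inventory = $2,058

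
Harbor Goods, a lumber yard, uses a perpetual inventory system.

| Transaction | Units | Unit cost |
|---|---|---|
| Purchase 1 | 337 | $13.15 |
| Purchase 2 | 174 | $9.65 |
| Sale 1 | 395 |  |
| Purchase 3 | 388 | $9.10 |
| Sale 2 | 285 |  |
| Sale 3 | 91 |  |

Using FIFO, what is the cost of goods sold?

COGS = $8,476.65

Sale 1 (395) [FIFO — oldest first]: 337 @ $13.15 + 58 @ $9.65 = $4,991.25
Sale 2 (285) [FIFO — oldest first]: 116 @ $9.65 + 169 @ $9.10 = $2,657.30
Sale 3 (91) [FIFO — oldest first]: 91 @ $9.10 = $828.10
Total COGS = $4,991.25 + $2,657.30 + $828.10 = $8,476.65
Ending inventory: 128 @ $9.10 = $1,164.80
Check: goods available $9,641.45 = COGS $8,476.65 + ending $1,164.80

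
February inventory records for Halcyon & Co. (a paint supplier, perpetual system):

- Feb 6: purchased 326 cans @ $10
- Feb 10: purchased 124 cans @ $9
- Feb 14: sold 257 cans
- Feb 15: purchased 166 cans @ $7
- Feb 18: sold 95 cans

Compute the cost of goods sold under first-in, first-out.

COGS = $3,494

Feb 14, 257 sold [FIFO — oldest first]: 257 @ $10 = $2,570
Feb 18, 95 sold [FIFO — oldest first]: 69 @ $10 + 26 @ $9 = $924
Total COGS = $2,570 + $924 = $3,494
Ending inventory: 98 @ $9 + 166 @ $7 = $2,044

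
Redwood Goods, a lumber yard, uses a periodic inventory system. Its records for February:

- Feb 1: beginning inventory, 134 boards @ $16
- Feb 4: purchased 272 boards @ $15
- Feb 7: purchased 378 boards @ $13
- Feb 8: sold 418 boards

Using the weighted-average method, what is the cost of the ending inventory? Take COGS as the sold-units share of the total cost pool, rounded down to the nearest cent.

Feb 8, sell 418: 418/784 × $11,138.00 → $5,938.37
Ending inventory (cost pool remaining) = $5,199.63

Ending inventory = $5,199.63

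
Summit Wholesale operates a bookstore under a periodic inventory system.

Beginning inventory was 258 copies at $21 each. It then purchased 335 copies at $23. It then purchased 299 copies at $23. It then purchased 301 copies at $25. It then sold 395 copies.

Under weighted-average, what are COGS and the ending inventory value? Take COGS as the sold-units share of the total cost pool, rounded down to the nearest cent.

COGS = $9,113.47; ending inventory = $18,411.53

Sale 1, sell 395: 395/1193 × $27,525.00 → $9,113.47
Ending inventory (cost pool remaining) = $18,411.53
Check: goods available $27,525.00 = COGS $9,113.47 + ending $18,411.53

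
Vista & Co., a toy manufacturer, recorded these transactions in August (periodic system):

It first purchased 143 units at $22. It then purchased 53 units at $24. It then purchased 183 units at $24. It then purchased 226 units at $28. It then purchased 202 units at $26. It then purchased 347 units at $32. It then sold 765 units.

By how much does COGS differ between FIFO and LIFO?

FIFO COGS: 143 @ $22 + 53 @ $24 + 183 @ $24 + 226 @ $28 + 160 @ $26 = $19,298
LIFO COGS: 347 @ $32 + 202 @ $26 + 216 @ $28 = $22,404
Difference = |$19,298 − $22,404| = $3,106

$3,106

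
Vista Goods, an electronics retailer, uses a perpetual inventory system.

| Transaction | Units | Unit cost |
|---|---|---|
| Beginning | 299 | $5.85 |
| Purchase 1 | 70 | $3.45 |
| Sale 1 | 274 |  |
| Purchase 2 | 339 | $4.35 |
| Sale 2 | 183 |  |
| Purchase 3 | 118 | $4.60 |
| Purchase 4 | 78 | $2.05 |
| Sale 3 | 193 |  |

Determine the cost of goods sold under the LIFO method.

COGS = $2,919.85

Sale 1 (274) [LIFO — newest first]: 70 @ $3.45 + 204 @ $5.85 = $1,434.90
Sale 2 (183) [LIFO — newest first]: 183 @ $4.35 = $796.05
Sale 3 (193) [LIFO — newest first]: 78 @ $2.05 + 115 @ $4.60 = $688.90
Total COGS = $1,434.90 + $796.05 + $688.90 = $2,919.85
Ending inventory: 95 @ $5.85 + 156 @ $4.35 + 3 @ $4.60 = $1,248.15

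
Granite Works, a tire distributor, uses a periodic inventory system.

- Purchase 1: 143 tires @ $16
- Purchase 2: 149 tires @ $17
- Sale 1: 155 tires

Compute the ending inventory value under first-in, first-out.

Sale 1 (155) [FIFO — oldest first]: 143 @ $16 + 12 @ $17 = $2,492
Ending inventory: 137 @ $17 = $2,329
Check: goods available $4,821 = COGS $2,492 + ending $2,329

Ending inventory = $2,329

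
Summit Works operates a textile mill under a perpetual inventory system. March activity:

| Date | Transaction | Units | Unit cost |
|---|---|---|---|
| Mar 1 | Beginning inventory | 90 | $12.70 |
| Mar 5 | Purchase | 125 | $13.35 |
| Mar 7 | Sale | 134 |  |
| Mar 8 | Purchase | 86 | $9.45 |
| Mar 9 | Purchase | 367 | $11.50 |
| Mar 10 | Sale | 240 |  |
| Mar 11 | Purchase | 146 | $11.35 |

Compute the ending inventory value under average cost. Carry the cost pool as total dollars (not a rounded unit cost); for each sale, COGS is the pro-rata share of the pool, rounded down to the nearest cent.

Ending inventory = $5,011.41

After Mar 1: 90 on hand, pool $1,143.00 (≈ $12.7000 each)
After Mar 5: 215 on hand, pool $2,811.75 (≈ $13.0779 each)
Mar 7, sell 134: 134/215 × $2,811.75 → $1,752.43
After Mar 8: 167 on hand, pool $1,872.02 (≈ $11.2097 each)
After Mar 9: 534 on hand, pool $6,092.52 (≈ $11.4092 each)
Mar 10, sell 240: 240/534 × $6,092.52 → $2,738.21
After Mar 11: 440 on hand, pool $5,011.41 (≈ $11.3896 each)
Total COGS = $1,752.43 + $2,738.21 = $4,490.64
Ending inventory (cost pool remaining) = $5,011.41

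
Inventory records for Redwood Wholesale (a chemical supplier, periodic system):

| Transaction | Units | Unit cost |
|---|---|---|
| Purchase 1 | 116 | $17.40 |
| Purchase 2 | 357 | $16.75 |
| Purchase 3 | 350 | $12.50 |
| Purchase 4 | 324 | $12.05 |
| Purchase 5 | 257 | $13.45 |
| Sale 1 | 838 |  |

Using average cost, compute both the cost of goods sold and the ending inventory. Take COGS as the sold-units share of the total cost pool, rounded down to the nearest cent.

Sale 1, sell 838: 838/1404 × $19,734.00 → $11,778.55
Ending inventory (cost pool remaining) = $7,955.45
Check: goods available $19,734.00 = COGS $11,778.55 + ending $7,955.45

COGS = $11,778.55; ending inventory = $7,955.45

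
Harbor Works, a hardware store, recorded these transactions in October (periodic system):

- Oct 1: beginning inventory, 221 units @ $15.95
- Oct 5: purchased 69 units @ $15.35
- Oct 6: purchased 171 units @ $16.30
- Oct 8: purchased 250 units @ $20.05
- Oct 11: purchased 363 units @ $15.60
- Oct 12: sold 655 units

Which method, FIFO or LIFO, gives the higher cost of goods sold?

FIFO COGS: 221 @ $15.95 + 69 @ $15.35 + 171 @ $16.30 + 194 @ $20.05 = $11,261.10
LIFO COGS: 363 @ $15.60 + 250 @ $20.05 + 42 @ $16.30 = $11,359.90

LIFO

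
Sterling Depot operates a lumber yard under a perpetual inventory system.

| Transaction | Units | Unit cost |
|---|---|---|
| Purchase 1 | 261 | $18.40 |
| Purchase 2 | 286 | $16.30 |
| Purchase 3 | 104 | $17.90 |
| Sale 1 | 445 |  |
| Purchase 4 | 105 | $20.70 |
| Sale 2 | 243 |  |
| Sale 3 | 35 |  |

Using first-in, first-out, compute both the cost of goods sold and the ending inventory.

Sale 1 (445) [FIFO — oldest first]: 261 @ $18.40 + 184 @ $16.30 = $7,801.60
Sale 2 (243) [FIFO — oldest first]: 102 @ $16.30 + 104 @ $17.90 + 37 @ $20.70 = $4,290.10
Sale 3 (35) [FIFO — oldest first]: 35 @ $20.70 = $724.50
Total COGS = $7,801.60 + $4,290.10 + $724.50 = $12,816.20
Ending inventory: 33 @ $20.70 = $683.10

COGS = $12,816.20; ending inventory = $683.10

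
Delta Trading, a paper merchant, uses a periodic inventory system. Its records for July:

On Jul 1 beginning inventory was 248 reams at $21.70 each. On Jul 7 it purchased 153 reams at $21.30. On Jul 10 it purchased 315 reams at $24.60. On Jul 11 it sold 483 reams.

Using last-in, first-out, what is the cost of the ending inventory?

Jul 11, 483 sold [LIFO — newest first]: 315 @ $24.60 + 153 @ $21.30 + 15 @ $21.70 = $11,333.40
Ending inventory: 233 @ $21.70 = $5,056.10

Ending inventory = $5,056.10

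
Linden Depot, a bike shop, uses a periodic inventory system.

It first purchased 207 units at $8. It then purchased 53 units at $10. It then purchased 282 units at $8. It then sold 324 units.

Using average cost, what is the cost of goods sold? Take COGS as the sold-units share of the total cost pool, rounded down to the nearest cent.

Sale 1, sell 324: 324/542 × $4,442.00 → $2,655.36
Ending inventory (cost pool remaining) = $1,786.64

COGS = $2,655.36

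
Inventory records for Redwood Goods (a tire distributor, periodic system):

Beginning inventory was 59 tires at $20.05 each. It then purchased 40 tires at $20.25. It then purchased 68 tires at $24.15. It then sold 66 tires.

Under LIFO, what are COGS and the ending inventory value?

COGS = $1,593.90; ending inventory = $2,041.25

Sale 1 (66) [LIFO — newest first]: 66 @ $24.15 = $1,593.90
Ending inventory: 59 @ $20.05 + 40 @ $20.25 + 2 @ $24.15 = $2,041.25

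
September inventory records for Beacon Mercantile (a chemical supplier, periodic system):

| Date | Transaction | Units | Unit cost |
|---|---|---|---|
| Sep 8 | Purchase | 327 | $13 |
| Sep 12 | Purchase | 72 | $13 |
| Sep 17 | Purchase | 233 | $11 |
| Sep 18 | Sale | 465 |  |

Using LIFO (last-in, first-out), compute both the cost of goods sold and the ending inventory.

COGS = $5,579; ending inventory = $2,171

Sep 18, 465 sold [LIFO — newest first]: 233 @ $11 + 72 @ $13 + 160 @ $13 = $5,579
Ending inventory: 167 @ $13 = $2,171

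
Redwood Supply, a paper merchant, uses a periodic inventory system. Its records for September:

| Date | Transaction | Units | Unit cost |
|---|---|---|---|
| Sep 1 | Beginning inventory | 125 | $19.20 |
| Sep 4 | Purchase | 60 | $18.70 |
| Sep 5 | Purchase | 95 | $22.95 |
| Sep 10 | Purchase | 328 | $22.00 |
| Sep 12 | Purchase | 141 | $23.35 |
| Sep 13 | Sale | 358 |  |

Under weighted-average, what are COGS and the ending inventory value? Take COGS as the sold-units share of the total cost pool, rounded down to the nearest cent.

COGS = $7,748.19; ending inventory = $8,462.41

Sep 13, sell 358: 358/749 × $16,210.60 → $7,748.19
Ending inventory (cost pool remaining) = $8,462.41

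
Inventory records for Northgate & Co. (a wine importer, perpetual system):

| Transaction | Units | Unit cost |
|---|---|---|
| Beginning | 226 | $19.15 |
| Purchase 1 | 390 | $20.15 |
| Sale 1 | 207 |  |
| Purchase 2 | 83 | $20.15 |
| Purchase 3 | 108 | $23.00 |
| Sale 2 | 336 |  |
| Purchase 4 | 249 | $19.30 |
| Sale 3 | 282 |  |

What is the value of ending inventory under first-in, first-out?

Ending inventory = $4,458.30

Sale 1 (207) [FIFO — oldest first]: 207 @ $19.15 = $3,964.05
Sale 2 (336) [FIFO — oldest first]: 19 @ $19.15 + 317 @ $20.15 = $6,751.40
Sale 3 (282) [FIFO — oldest first]: 73 @ $20.15 + 83 @ $20.15 + 108 @ $23.00 + 18 @ $19.30 = $5,974.80
Total COGS = $3,964.05 + $6,751.40 + $5,974.80 = $16,690.25
Ending inventory: 231 @ $19.30 = $4,458.30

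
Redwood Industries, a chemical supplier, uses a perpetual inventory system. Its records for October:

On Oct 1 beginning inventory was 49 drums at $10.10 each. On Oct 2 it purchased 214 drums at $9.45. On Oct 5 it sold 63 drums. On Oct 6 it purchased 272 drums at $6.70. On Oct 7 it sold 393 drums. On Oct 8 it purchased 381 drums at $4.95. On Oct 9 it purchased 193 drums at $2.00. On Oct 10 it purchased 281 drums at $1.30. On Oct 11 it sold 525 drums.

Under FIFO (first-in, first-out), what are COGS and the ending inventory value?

COGS = $6,355.55; ending inventory = $621.30

Oct 5, 63 sold [FIFO — oldest first]: 49 @ $10.10 + 14 @ $9.45 = $627.20
Oct 7, 393 sold [FIFO — oldest first]: 200 @ $9.45 + 193 @ $6.70 = $3,183.10
Oct 11, 525 sold [FIFO — oldest first]: 79 @ $6.70 + 381 @ $4.95 + 65 @ $2.00 = $2,545.25
Total COGS = $627.20 + $3,183.10 + $2,545.25 = $6,355.55
Ending inventory: 128 @ $2.00 + 281 @ $1.30 = $621.30
Check: goods available $6,976.85 = COGS $6,355.55 + ending $621.30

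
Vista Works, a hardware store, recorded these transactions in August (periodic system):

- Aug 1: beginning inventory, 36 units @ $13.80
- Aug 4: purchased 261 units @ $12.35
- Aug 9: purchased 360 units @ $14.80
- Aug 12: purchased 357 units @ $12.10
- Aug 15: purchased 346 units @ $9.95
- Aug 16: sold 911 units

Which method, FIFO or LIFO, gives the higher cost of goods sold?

FIFO

FIFO COGS: 36 @ $13.80 + 261 @ $12.35 + 360 @ $14.80 + 254 @ $12.10 = $12,121.55
LIFO COGS: 346 @ $9.95 + 357 @ $12.10 + 208 @ $14.80 = $10,840.80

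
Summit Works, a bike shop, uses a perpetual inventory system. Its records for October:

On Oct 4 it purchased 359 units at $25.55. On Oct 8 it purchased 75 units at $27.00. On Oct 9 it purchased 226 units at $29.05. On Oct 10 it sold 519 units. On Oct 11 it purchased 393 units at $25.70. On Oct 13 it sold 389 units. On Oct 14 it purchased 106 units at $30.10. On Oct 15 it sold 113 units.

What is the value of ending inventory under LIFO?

Ending inventory = $3,525.90

Oct 10, 519 sold [LIFO — newest first]: 226 @ $29.05 + 75 @ $27.00 + 218 @ $25.55 = $14,160.20
Oct 13, 389 sold [LIFO — newest first]: 389 @ $25.70 = $9,997.30
Oct 15, 113 sold [LIFO — newest first]: 106 @ $30.10 + 4 @ $25.70 + 3 @ $25.55 = $3,370.05
Total COGS = $14,160.20 + $9,997.30 + $3,370.05 = $27,527.55
Ending inventory: 138 @ $25.55 = $3,525.90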